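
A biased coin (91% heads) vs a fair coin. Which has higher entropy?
Fair coin

The fair coin is uniform (p=0.5), maximizing binary entropy at 1 bit. The biased coin has H(0.91) ≈ 0.436 bits — its outcome is more predictable, so its entropy is lower.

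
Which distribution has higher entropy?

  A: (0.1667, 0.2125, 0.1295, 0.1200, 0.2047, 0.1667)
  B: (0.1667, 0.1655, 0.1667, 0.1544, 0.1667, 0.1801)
B

Both distributions are close to uniform, making this a harder comparison.

H(A) = 2.5539 bits
H(B) = 2.5835 bits

The distribution closer to uniform has higher entropy.
Answer: B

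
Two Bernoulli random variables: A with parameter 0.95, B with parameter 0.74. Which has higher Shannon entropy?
B

For binary distributions, entropy is maximized at p=0.5 and decreases as p moves toward 0 or 1.

H(A) = H(0.95) = 0.2864 bits
H(B) = H(0.74) = 0.8267 bits

Distribution B (p=0.74) is closer to uniform (p=0.5), so it has higher entropy.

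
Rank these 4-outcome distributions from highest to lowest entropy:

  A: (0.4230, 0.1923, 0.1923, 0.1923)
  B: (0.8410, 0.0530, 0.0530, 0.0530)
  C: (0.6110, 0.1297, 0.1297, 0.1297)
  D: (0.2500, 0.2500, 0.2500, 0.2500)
D > A > C > B

Key insight: Entropy is maximized by uniform distributions and minimized by concentrated distributions.

Entropies:
  H(A) = 1.8973 bits
  H(B) = 0.8839 bits
  H(C) = 1.5807 bits
  H(D) = 2.0000 bits

Ranking: D > A > C > B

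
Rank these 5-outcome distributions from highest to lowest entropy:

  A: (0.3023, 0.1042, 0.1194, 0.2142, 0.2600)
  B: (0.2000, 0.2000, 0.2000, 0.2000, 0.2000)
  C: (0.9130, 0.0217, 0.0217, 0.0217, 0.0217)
B > A > C

Key insight: Entropy is maximized by uniform distributions and minimized by concentrated distributions.

- Uniform distributions have maximum entropy log₂(5) = 2.3219 bits
- The more "peaked" or concentrated a distribution, the lower its entropy

Entropies:
  H(A) = 2.2091 bits
  H(B) = 2.3219 bits
  H(C) = 0.6004 bits

Ranking: B > A > C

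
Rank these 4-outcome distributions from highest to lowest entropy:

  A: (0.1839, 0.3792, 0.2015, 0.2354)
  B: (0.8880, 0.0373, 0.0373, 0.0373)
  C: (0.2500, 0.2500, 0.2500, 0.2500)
C > A > B

Key insight: Entropy is maximized by uniform distributions and minimized by concentrated distributions.

- Uniform distributions have maximum entropy log₂(4) = 2.0000 bits
- The more "peaked" or concentrated a distribution, the lower its entropy

Entropies:
  H(A) = 1.9367 bits
  H(B) = 0.6834 bits
  H(C) = 2.0000 bits

Ranking: C > A > B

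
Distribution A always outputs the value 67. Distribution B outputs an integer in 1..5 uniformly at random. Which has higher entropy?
B

A is deterministic, so H(A) = 0. B is uniform over 5 outcomes, so H(B) = log₂(5) = 2.322 bits. Any distribution with genuine randomness has higher entropy than a deterministic one.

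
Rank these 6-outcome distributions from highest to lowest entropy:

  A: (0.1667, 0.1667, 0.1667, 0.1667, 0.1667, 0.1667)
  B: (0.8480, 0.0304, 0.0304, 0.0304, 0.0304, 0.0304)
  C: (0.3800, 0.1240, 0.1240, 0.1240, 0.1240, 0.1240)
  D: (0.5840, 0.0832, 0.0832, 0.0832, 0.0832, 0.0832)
A > C > D > B

Key insight: Entropy is maximized by uniform distributions and minimized by concentrated distributions.

Entropies:
  H(A) = 2.5850 bits
  H(B) = 0.9678 bits
  H(C) = 2.3976 bits
  H(D) = 1.9455 bits

Ranking: A > C > D > B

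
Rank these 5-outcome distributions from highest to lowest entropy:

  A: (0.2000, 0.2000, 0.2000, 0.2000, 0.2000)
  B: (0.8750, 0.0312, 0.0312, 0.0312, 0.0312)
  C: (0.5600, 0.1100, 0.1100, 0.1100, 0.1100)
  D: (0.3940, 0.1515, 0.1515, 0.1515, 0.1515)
A > D > C > B

Key insight: Entropy is maximized by uniform distributions and minimized by concentrated distributions.

Entropies:
  H(A) = 2.3219 bits
  H(B) = 0.7936 bits
  H(C) = 1.8696 bits
  H(D) = 2.1793 bits

Ranking: A > D > C > B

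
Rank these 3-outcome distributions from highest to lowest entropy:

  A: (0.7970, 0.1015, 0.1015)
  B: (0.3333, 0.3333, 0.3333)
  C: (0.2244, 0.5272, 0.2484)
B > C > A

Key insight: Entropy is maximized by uniform distributions and minimized by concentrated distributions.

- Uniform distributions have maximum entropy log₂(3) = 1.5850 bits
- The more "peaked" or concentrated a distribution, the lower its entropy

Entropies:
  H(A) = 0.9309 bits
  H(B) = 1.5850 bits
  H(C) = 1.4698 bits

Ranking: B > C > A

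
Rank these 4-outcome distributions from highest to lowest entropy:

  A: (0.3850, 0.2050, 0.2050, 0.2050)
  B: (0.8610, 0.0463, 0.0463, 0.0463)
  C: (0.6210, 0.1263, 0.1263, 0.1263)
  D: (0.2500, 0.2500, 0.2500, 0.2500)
D > A > C > B

Key insight: Entropy is maximized by uniform distributions and minimized by concentrated distributions.

Entropies:
  H(A) = 1.9362 bits
  H(B) = 0.8019 bits
  H(C) = 1.5580 bits
  H(D) = 2.0000 bits

Ranking: D > A > C > B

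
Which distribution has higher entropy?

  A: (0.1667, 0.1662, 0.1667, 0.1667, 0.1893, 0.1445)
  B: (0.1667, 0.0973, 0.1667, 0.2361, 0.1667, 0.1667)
A

Both distributions are close to uniform, making this a harder comparison.

H(A) = 2.5806 bits
H(B) = 2.5420 bits

The distribution closer to uniform has higher entropy.
Answer: A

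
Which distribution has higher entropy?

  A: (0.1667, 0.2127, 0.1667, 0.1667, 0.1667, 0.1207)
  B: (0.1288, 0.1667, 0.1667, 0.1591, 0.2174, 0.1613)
B

Both distributions are close to uniform, making this a harder comparison.

H(A) = 2.5664 bits
H(B) = 2.5677 bits

The distribution closer to uniform has higher entropy.
Answer: B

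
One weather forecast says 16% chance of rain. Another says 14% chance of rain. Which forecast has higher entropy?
16% forecast

Treat each forecast as a Bernoulli distribution. Binary entropy is maximized at p=0.5 and falls off symmetrically toward 0 or 1. The 16% forecast is closer to 50%, so it is more uncertain. H(16%) ≈ 0.634 bits, H(14%) ≈ 0.584 bits.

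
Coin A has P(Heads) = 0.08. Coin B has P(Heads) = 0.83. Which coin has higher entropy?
B

For binary distributions, entropy is maximized at p=0.5 and decreases as p moves toward 0 or 1.

H(A) = H(0.08) = 0.4022 bits
H(B) = H(0.83) = 0.6577 bits

Distribution B (p=0.83) is closer to uniform (p=0.5), so it has higher entropy.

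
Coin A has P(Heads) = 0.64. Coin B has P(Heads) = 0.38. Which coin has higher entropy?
B

For binary distributions, entropy is maximized at p=0.5 and decreases as p moves toward 0 or 1.

H(A) = H(0.64) = 0.9427 bits
H(B) = H(0.38) = 0.9580 bits

Distribution B (p=0.38) is closer to uniform (p=0.5), so it has higher entropy.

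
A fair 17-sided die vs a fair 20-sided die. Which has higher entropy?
20-sided die

Both are uniform distributions; for uniform over n outcomes, H = log₂(n). H(17-sided) = log₂(17) = 4.087 bits and H(20-sided) = log₂(20) = 4.322 bits. More outcomes in a uniform distribution means higher entropy.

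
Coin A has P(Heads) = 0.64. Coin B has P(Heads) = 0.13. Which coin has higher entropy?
A

For binary distributions, entropy is maximized at p=0.5 and decreases as p moves toward 0 or 1.

H(A) = H(0.64) = 0.9427 bits
H(B) = H(0.13) = 0.5574 bits

Distribution A (p=0.64) is closer to uniform (p=0.5), so it has higher entropy.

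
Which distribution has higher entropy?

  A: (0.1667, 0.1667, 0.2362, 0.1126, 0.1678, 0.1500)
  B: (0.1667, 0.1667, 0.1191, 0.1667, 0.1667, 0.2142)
B

Both distributions are close to uniform, making this a harder comparison.

H(A) = 2.5509 bits
H(B) = 2.5651 bits

The distribution closer to uniform has higher entropy.
Answer: B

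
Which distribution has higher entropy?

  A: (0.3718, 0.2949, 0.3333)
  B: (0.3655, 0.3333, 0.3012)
B

Both distributions are close to uniform, making this a harder comparison.

H(A) = 1.5785 bits
H(B) = 1.5805 bits

The distribution closer to uniform has higher entropy.
Answer: B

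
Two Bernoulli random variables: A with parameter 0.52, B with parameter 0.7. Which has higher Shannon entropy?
A

For binary distributions, entropy is maximized at p=0.5 and decreases as p moves toward 0 or 1.

H(A) = H(0.52) = 0.9988 bits
H(B) = H(0.7) = 0.8813 bits

Distribution A (p=0.52) is closer to uniform (p=0.5), so it has higher entropy.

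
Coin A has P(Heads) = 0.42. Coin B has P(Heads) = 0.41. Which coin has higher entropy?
A

For binary distributions, entropy is maximized at p=0.5 and decreases as p moves toward 0 or 1.

H(A) = H(0.42) = 0.9815 bits
H(B) = H(0.41) = 0.9765 bits

Distribution A (p=0.42) is closer to uniform (p=0.5), so it has higher entropy.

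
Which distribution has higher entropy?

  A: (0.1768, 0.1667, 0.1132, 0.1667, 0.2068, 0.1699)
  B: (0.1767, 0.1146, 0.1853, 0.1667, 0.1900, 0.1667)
B

Both distributions are close to uniform, making this a harder comparison.

H(A) = 2.5641 bits
H(B) = 2.5676 bits

The distribution closer to uniform has higher entropy.
Answer: B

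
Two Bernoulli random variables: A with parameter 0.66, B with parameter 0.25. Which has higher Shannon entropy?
A

For binary distributions, entropy is maximized at p=0.5 and decreases as p moves toward 0 or 1.

H(A) = H(0.66) = 0.9248 bits
H(B) = H(0.25) = 0.8113 bits

Distribution A (p=0.66) is closer to uniform (p=0.5), so it has higher entropy.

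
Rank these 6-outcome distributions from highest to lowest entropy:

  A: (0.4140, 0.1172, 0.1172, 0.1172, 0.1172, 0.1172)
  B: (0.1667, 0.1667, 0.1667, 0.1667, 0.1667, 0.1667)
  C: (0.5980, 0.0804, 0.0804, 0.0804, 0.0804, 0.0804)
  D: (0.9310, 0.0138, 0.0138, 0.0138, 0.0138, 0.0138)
B > A > C > D

Key insight: Entropy is maximized by uniform distributions and minimized by concentrated distributions.

Entropies:
  H(A) = 2.3392 bits
  H(B) = 2.5850 bits
  H(C) = 1.9055 bits
  H(D) = 0.5224 bits

Ranking: B > A > C > D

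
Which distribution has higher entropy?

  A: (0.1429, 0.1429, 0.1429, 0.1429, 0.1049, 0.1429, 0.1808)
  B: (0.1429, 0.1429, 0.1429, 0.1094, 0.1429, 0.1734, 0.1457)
B

Both distributions are close to uniform, making this a harder comparison.

H(A) = 2.7926 bits
H(B) = 2.7968 bits

The distribution closer to uniform has higher entropy.
Answer: B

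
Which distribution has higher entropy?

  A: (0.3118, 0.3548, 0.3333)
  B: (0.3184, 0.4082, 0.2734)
A

Both distributions are close to uniform, making this a harder comparison.

H(A) = 1.5830 bits
H(B) = 1.5649 bits

The distribution closer to uniform has higher entropy.
Answer: A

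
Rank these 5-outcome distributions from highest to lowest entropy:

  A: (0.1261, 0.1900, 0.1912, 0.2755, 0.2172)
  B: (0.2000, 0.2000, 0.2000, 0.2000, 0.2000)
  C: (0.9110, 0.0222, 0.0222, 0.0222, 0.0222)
B > A > C

Key insight: Entropy is maximized by uniform distributions and minimized by concentrated distributions.

- Uniform distributions have maximum entropy log₂(5) = 2.3219 bits
- The more "peaked" or concentrated a distribution, the lower its entropy

Entropies:
  H(A) = 2.2791 bits
  H(B) = 2.3219 bits
  H(C) = 0.6111 bits

Ranking: B > A > C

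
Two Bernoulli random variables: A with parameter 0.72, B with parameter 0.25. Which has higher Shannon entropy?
A

For binary distributions, entropy is maximized at p=0.5 and decreases as p moves toward 0 or 1.

H(A) = H(0.72) = 0.8555 bits
H(B) = H(0.25) = 0.8113 bits

Distribution A (p=0.72) is closer to uniform (p=0.5), so it has higher entropy.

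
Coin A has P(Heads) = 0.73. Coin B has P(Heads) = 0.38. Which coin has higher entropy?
B

For binary distributions, entropy is maximized at p=0.5 and decreases as p moves toward 0 or 1.

H(A) = H(0.73) = 0.8415 bits
H(B) = H(0.38) = 0.9580 bits

Distribution B (p=0.38) is closer to uniform (p=0.5), so it has higher entropy.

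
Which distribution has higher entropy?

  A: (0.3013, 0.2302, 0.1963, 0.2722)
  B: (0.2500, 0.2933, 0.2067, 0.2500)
B

Both distributions are close to uniform, making this a harder comparison.

H(A) = 1.9813 bits
H(B) = 1.9891 bits

The distribution closer to uniform has higher entropy.
Answer: B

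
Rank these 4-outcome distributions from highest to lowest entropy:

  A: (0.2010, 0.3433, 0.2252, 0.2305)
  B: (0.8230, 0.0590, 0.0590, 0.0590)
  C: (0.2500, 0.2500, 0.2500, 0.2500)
C > A > B

Key insight: Entropy is maximized by uniform distributions and minimized by concentrated distributions.

- Uniform distributions have maximum entropy log₂(4) = 2.0000 bits
- The more "peaked" or concentrated a distribution, the lower its entropy

Entropies:
  H(A) = 1.9672 bits
  H(B) = 0.9540 bits
  H(C) = 2.0000 bits

Ranking: C > A > B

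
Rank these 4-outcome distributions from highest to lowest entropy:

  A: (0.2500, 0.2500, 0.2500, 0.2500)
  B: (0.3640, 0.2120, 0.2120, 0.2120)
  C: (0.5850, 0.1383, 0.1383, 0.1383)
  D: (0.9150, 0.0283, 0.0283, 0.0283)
A > B > C > D

Key insight: Entropy is maximized by uniform distributions and minimized by concentrated distributions.

Entropies:
  H(A) = 2.0000 bits
  H(B) = 1.9540 bits
  H(C) = 1.6368 bits
  H(D) = 0.5543 bits

Ranking: A > B > C > D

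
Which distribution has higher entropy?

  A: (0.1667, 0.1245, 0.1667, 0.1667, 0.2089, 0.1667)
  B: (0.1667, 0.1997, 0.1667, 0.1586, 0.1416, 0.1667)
B

Both distributions are close to uniform, making this a harder comparison.

H(A) = 2.5694 bits
H(B) = 2.5774 bits

The distribution closer to uniform has higher entropy.
Answer: B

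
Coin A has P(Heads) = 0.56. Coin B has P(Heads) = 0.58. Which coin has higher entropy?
A

For binary distributions, entropy is maximized at p=0.5 and decreases as p moves toward 0 or 1.

H(A) = H(0.56) = 0.9896 bits
H(B) = H(0.58) = 0.9815 bits

Distribution A (p=0.56) is closer to uniform (p=0.5), so it has higher entropy.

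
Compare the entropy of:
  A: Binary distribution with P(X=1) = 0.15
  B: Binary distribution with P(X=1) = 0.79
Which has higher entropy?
B

For binary distributions, entropy is maximized at p=0.5 and decreases as p moves toward 0 or 1.

H(A) = H(0.15) = 0.6098 bits
H(B) = H(0.79) = 0.7415 bits

Distribution B (p=0.79) is closer to uniform (p=0.5), so it has higher entropy.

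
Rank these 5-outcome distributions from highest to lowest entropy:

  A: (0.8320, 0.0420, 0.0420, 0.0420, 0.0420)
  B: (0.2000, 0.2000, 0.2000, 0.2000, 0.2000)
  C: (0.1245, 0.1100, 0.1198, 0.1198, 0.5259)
B > C > A

Key insight: Entropy is maximized by uniform distributions and minimized by concentrated distributions.

- Uniform distributions have maximum entropy log₂(5) = 2.3219 bits
- The more "peaked" or concentrated a distribution, the lower its entropy

Entropies:
  H(A) = 0.9891 bits
  H(B) = 2.3219 bits
  H(C) = 1.9455 bits

Ranking: B > C > A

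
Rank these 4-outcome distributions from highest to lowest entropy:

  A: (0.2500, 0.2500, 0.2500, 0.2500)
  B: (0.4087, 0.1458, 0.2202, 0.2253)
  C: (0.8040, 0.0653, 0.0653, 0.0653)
A > B > C

Key insight: Entropy is maximized by uniform distributions and minimized by concentrated distributions.

- Uniform distributions have maximum entropy log₂(4) = 2.0000 bits
- The more "peaked" or concentrated a distribution, the lower its entropy

Entropies:
  H(A) = 2.0000 bits
  H(B) = 1.8978 bits
  H(C) = 1.0245 bits

Ranking: A > B > C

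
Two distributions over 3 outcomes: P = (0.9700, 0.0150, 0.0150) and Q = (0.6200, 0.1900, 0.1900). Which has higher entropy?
Q

P is highly concentrated on one outcome (97%), making it nearly deterministic. Q spreads its mass more evenly (max 62%). The more spread-out distribution has higher entropy: H(P) ≈ 0.224 bits, H(Q) ≈ 1.338 bits.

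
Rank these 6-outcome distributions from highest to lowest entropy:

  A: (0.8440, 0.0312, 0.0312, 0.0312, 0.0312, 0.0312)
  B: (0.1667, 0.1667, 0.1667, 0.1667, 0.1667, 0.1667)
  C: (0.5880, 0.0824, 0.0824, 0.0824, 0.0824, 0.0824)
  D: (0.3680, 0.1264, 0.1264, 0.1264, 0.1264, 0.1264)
B > D > C > A

Key insight: Entropy is maximized by uniform distributions and minimized by concentrated distributions.

Entropies:
  H(A) = 0.9869 bits
  H(B) = 2.5850 bits
  H(C) = 1.9342 bits
  H(D) = 2.4166 bits

Ranking: B > D > C > A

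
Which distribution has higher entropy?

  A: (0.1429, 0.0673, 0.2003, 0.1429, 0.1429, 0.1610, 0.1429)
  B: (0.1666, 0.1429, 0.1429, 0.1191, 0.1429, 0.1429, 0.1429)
B

Both distributions are close to uniform, making this a harder comparison.

H(A) = 2.7551 bits
H(B) = 2.8016 bits

The distribution closer to uniform has higher entropy.
Answer: B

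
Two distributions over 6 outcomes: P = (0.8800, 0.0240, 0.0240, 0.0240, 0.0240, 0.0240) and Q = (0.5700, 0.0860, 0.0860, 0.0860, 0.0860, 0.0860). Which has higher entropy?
Q

P is highly concentrated on one outcome (88%), making it nearly deterministic. Q spreads its mass more evenly (max 57%). The more spread-out distribution has higher entropy: H(P) ≈ 0.808 bits, H(Q) ≈ 1.984 bits.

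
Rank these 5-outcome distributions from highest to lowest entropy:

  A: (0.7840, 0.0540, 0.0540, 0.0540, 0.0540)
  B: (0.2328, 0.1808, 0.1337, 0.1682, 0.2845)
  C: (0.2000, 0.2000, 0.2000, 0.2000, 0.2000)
C > B > A

Key insight: Entropy is maximized by uniform distributions and minimized by concentrated distributions.

- Uniform distributions have maximum entropy log₂(5) = 2.3219 bits
- The more "peaked" or concentrated a distribution, the lower its entropy

Entropies:
  H(A) = 1.1848 bits
  H(B) = 2.2723 bits
  H(C) = 2.3219 bits

Ranking: C > B > A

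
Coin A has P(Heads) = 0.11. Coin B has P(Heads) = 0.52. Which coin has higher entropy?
B

For binary distributions, entropy is maximized at p=0.5 and decreases as p moves toward 0 or 1.

H(A) = H(0.11) = 0.4999 bits
H(B) = H(0.52) = 0.9988 bits

Distribution B (p=0.52) is closer to uniform (p=0.5), so it has higher entropy.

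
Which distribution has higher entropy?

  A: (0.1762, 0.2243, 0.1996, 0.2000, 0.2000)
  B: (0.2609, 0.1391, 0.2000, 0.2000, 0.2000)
A

Both distributions are close to uniform, making this a harder comparison.

H(A) = 2.3178 bits
H(B) = 2.2948 bits

The distribution closer to uniform has higher entropy.
Answer: A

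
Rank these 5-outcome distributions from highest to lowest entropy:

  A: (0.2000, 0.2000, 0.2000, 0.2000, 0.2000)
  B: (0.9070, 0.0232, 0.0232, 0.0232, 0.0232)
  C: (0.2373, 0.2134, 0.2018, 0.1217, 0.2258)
A > C > B

Key insight: Entropy is maximized by uniform distributions and minimized by concentrated distributions.

- Uniform distributions have maximum entropy log₂(5) = 2.3219 bits
- The more "peaked" or concentrated a distribution, the lower its entropy

Entropies:
  H(A) = 2.3219 bits
  H(B) = 0.6324 bits
  H(C) = 2.2885 bits

Ranking: A > C > B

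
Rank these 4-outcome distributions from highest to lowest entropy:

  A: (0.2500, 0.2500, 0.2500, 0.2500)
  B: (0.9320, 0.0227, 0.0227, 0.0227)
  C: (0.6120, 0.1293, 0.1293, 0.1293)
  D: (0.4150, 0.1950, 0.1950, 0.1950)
A > D > C > B

Key insight: Entropy is maximized by uniform distributions and minimized by concentrated distributions.

Entropies:
  H(A) = 2.0000 bits
  H(B) = 0.4662 bits
  H(C) = 1.5785 bits
  H(D) = 1.9063 bits

Ranking: A > D > C > B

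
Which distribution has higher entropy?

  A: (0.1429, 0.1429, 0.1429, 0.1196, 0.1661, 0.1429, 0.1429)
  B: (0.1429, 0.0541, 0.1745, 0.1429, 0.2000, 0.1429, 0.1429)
A

Both distributions are close to uniform, making this a harder comparison.

H(A) = 2.8019 bits
H(B) = 2.7357 bits

The distribution closer to uniform has higher entropy.
Answer: A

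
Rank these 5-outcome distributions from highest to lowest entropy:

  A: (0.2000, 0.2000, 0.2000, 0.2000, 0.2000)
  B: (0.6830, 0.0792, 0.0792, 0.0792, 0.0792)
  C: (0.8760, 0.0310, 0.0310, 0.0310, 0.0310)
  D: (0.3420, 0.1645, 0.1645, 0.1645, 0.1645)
A > D > B > C

Key insight: Entropy is maximized by uniform distributions and minimized by concentrated distributions.

Entropies:
  H(A) = 2.3219 bits
  H(B) = 1.5351 bits
  H(C) = 0.7888 bits
  H(D) = 2.2427 bits

Ranking: A > D > B > C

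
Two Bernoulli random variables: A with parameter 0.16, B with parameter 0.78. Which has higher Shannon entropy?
B

For binary distributions, entropy is maximized at p=0.5 and decreases as p moves toward 0 or 1.

H(A) = H(0.16) = 0.6343 bits
H(B) = H(0.78) = 0.7602 bits

Distribution B (p=0.78) is closer to uniform (p=0.5), so it has higher entropy.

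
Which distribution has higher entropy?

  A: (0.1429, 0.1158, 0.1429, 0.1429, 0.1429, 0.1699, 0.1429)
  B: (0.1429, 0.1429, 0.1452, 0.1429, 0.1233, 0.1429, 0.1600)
B

Both distributions are close to uniform, making this a harder comparison.

H(A) = 2.7999 bits
H(B) = 2.8039 bits

The distribution closer to uniform has higher entropy.
Answer: B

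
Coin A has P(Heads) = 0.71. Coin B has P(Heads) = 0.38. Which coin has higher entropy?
B

For binary distributions, entropy is maximized at p=0.5 and decreases as p moves toward 0 or 1.

H(A) = H(0.71) = 0.8687 bits
H(B) = H(0.38) = 0.9580 bits

Distribution B (p=0.38) is closer to uniform (p=0.5), so it has higher entropy.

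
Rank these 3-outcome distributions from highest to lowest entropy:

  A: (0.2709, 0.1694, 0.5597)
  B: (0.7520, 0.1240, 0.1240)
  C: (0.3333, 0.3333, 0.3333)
C > A > B

Key insight: Entropy is maximized by uniform distributions and minimized by concentrated distributions.

- Uniform distributions have maximum entropy log₂(3) = 1.5850 bits
- The more "peaked" or concentrated a distribution, the lower its entropy

Entropies:
  H(A) = 1.4130 bits
  H(B) = 1.0561 bits
  H(C) = 1.5850 bits

Ranking: C > A > B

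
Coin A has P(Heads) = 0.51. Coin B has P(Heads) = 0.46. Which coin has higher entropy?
A

For binary distributions, entropy is maximized at p=0.5 and decreases as p moves toward 0 or 1.

H(A) = H(0.51) = 0.9997 bits
H(B) = H(0.46) = 0.9954 bits

Distribution A (p=0.51) is closer to uniform (p=0.5), so it has higher entropy.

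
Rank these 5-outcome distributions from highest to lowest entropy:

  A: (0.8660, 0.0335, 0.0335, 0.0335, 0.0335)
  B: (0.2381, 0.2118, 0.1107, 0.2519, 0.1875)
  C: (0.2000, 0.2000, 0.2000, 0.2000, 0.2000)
C > B > A

Key insight: Entropy is maximized by uniform distributions and minimized by concentrated distributions.

- Uniform distributions have maximum entropy log₂(5) = 2.3219 bits
- The more "peaked" or concentrated a distribution, the lower its entropy

Entropies:
  H(A) = 0.8363 bits
  H(B) = 2.2726 bits
  H(C) = 2.3219 bits

Ranking: C > B > A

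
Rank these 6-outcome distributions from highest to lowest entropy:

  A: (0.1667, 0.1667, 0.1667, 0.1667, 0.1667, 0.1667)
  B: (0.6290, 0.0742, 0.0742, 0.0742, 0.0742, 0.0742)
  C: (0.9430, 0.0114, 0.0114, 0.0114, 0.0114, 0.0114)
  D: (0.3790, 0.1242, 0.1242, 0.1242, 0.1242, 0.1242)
A > D > B > C

Key insight: Entropy is maximized by uniform distributions and minimized by concentrated distributions.

Entropies:
  H(A) = 2.5850 bits
  H(B) = 1.8129 bits
  H(C) = 0.4478 bits
  H(D) = 2.3993 bits

Ranking: A > D > B > C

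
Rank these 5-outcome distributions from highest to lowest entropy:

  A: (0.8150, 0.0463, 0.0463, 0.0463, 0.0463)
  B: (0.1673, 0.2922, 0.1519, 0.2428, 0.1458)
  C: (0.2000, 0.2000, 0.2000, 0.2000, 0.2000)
C > B > A

Key insight: Entropy is maximized by uniform distributions and minimized by concentrated distributions.

- Uniform distributions have maximum entropy log₂(5) = 2.3219 bits
- The more "peaked" or concentrated a distribution, the lower its entropy

Entropies:
  H(A) = 1.0609 bits
  H(B) = 2.2640 bits
  H(C) = 2.3219 bits

Ranking: C > B > A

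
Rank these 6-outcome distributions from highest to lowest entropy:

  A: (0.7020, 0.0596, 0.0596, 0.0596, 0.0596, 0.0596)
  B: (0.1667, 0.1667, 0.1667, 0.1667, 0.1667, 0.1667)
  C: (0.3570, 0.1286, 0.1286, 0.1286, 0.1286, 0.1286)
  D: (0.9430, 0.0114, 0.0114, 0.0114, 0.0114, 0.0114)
B > C > A > D

Key insight: Entropy is maximized by uniform distributions and minimized by concentrated distributions.

Entropies:
  H(A) = 1.5708 bits
  H(B) = 2.5850 bits
  H(C) = 2.4332 bits
  H(D) = 0.4478 bits

Ranking: B > C > A > D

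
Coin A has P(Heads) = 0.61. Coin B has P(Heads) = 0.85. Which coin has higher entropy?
A

For binary distributions, entropy is maximized at p=0.5 and decreases as p moves toward 0 or 1.

H(A) = H(0.61) = 0.9648 bits
H(B) = H(0.85) = 0.6098 bits

Distribution A (p=0.61) is closer to uniform (p=0.5), so it has higher entropy.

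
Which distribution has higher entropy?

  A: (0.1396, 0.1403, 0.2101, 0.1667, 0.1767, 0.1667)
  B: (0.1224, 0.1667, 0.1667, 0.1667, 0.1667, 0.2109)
A

Both distributions are close to uniform, making this a harder comparison.

H(A) = 2.5705 bits
H(B) = 2.5678 bits

The distribution closer to uniform has higher entropy.
Answer: A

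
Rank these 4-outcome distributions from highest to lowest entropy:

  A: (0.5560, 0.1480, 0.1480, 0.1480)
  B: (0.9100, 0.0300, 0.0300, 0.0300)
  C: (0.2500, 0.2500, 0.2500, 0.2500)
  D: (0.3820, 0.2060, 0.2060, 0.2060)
C > D > A > B

Key insight: Entropy is maximized by uniform distributions and minimized by concentrated distributions.

Entropies:
  H(A) = 1.6947 bits
  H(B) = 0.5791 bits
  H(C) = 2.0000 bits
  H(D) = 1.9389 bits

Ranking: C > D > A > B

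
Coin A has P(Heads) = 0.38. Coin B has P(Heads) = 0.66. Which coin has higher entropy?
A

For binary distributions, entropy is maximized at p=0.5 and decreases as p moves toward 0 or 1.

H(A) = H(0.38) = 0.9580 bits
H(B) = H(0.66) = 0.9248 bits

Distribution A (p=0.38) is closer to uniform (p=0.5), so it has higher entropy.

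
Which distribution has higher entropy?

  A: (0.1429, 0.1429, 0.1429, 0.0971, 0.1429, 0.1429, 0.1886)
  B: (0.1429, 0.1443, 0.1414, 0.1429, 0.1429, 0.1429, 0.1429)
B

Both distributions are close to uniform, making this a harder comparison.

H(A) = 2.7859 bits
H(B) = 2.8073 bits

The distribution closer to uniform has higher entropy.
Answer: B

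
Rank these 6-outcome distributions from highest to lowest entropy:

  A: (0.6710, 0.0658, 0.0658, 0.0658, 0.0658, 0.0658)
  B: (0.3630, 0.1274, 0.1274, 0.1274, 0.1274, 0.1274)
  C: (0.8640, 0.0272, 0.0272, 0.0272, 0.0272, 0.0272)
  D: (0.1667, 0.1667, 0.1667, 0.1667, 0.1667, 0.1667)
D > B > A > C

Key insight: Entropy is maximized by uniform distributions and minimized by concentrated distributions.

Entropies:
  H(A) = 1.6778 bits
  H(B) = 2.4242 bits
  H(C) = 0.8894 bits
  H(D) = 2.5850 bits

Ranking: D > B > A > C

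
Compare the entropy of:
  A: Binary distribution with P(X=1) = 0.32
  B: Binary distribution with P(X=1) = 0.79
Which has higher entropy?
A

For binary distributions, entropy is maximized at p=0.5 and decreases as p moves toward 0 or 1.

H(A) = H(0.32) = 0.9044 bits
H(B) = H(0.79) = 0.7415 bits

Distribution A (p=0.32) is closer to uniform (p=0.5), so it has higher entropy.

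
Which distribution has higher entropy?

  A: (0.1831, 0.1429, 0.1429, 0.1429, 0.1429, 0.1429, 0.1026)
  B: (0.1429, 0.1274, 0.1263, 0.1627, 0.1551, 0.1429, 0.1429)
B

Both distributions are close to uniform, making this a harder comparison.

H(A) = 2.7908 bits
H(B) = 2.8020 bits

The distribution closer to uniform has higher entropy.
Answer: B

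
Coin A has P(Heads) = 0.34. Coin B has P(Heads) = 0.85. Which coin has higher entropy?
A

For binary distributions, entropy is maximized at p=0.5 and decreases as p moves toward 0 or 1.

H(A) = H(0.34) = 0.9248 bits
H(B) = H(0.85) = 0.6098 bits

Distribution A (p=0.34) is closer to uniform (p=0.5), so it has higher entropy.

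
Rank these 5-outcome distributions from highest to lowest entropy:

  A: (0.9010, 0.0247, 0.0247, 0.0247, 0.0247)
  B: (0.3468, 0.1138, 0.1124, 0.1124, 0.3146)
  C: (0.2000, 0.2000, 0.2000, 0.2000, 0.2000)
C > B > A

Key insight: Entropy is maximized by uniform distributions and minimized by concentrated distributions.

- Uniform distributions have maximum entropy log₂(5) = 2.3219 bits
- The more "peaked" or concentrated a distribution, the lower its entropy

Entropies:
  H(A) = 0.6638 bits
  H(B) = 2.1205 bits
  H(C) = 2.3219 bits

Ranking: C > B > A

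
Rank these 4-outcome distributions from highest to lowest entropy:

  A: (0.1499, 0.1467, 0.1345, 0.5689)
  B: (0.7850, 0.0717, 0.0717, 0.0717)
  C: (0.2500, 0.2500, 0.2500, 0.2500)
C > A > B

Key insight: Entropy is maximized by uniform distributions and minimized by concentrated distributions.

- Uniform distributions have maximum entropy log₂(4) = 2.0000 bits
- The more "peaked" or concentrated a distribution, the lower its entropy

Entropies:
  H(A) = 1.6689 bits
  H(B) = 1.0917 bits
  H(C) = 2.0000 bits

Ranking: C > A > B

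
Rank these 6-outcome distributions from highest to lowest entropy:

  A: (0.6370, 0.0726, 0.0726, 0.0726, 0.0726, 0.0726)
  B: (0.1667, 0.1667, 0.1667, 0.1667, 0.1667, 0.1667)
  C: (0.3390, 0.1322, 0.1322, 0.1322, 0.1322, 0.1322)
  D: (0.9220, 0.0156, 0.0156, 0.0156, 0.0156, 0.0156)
B > C > A > D

Key insight: Entropy is maximized by uniform distributions and minimized by concentrated distributions.

Entropies:
  H(A) = 1.7880 bits
  H(B) = 2.5850 bits
  H(C) = 2.4587 bits
  H(D) = 0.5762 bits

Ranking: B > C > A > D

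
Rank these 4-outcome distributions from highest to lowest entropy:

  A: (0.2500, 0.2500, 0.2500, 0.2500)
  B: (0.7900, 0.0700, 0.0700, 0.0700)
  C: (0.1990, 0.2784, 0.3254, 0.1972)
A > C > B

Key insight: Entropy is maximized by uniform distributions and minimized by concentrated distributions.

- Uniform distributions have maximum entropy log₂(4) = 2.0000 bits
- The more "peaked" or concentrated a distribution, the lower its entropy

Entropies:
  H(A) = 2.0000 bits
  H(B) = 1.0743 bits
  H(C) = 1.9660 bits

Ranking: A > C > B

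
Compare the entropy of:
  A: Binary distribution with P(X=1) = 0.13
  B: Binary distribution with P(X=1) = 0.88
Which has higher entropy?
A

For binary distributions, entropy is maximized at p=0.5 and decreases as p moves toward 0 or 1.

H(A) = H(0.13) = 0.5574 bits
H(B) = H(0.88) = 0.5294 bits

Distribution A (p=0.13) is closer to uniform (p=0.5), so it has higher entropy.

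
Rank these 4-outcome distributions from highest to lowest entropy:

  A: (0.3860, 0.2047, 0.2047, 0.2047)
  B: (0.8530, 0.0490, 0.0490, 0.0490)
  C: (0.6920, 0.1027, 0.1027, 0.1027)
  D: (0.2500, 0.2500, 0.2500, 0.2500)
D > A > C > B

Key insight: Entropy is maximized by uniform distributions and minimized by concentrated distributions.

Entropies:
  H(A) = 1.9353 bits
  H(B) = 0.8353 bits
  H(C) = 1.3790 bits
  H(D) = 2.0000 bits

Ranking: D > A > C > B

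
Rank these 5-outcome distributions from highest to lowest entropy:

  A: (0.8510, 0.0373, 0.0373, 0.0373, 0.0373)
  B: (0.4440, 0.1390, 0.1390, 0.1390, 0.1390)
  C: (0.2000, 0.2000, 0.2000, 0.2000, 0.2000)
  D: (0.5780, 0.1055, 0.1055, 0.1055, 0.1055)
C > B > D > A

Key insight: Entropy is maximized by uniform distributions and minimized by concentrated distributions.

Entropies:
  H(A) = 0.9053 bits
  H(B) = 2.1029 bits
  H(C) = 2.3219 bits
  H(D) = 1.8264 bits

Ranking: C > B > D > A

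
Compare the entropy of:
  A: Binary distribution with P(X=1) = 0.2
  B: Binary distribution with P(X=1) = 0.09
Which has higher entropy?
A

For binary distributions, entropy is maximized at p=0.5 and decreases as p moves toward 0 or 1.

H(A) = H(0.2) = 0.7219 bits
H(B) = H(0.09) = 0.4365 bits

Distribution A (p=0.2) is closer to uniform (p=0.5), so it has higher entropy.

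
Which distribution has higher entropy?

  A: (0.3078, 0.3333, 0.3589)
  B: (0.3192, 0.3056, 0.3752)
A

Both distributions are close to uniform, making this a harder comparison.

H(A) = 1.5821 bits
H(B) = 1.5792 bits

The distribution closer to uniform has higher entropy.
Answer: A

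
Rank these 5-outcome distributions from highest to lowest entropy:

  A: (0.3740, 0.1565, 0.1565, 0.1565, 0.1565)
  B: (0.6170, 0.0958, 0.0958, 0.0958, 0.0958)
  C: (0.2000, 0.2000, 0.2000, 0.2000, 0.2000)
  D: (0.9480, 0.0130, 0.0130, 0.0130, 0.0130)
C > A > B > D

Key insight: Entropy is maximized by uniform distributions and minimized by concentrated distributions.

Entropies:
  H(A) = 2.2057 bits
  H(B) = 1.7261 bits
  H(C) = 2.3219 bits
  H(D) = 0.3988 bits

Ranking: C > A > B > D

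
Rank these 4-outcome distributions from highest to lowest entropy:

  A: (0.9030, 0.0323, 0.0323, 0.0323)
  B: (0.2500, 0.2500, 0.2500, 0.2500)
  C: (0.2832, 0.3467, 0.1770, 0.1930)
B > C > A

Key insight: Entropy is maximized by uniform distributions and minimized by concentrated distributions.

- Uniform distributions have maximum entropy log₂(4) = 2.0000 bits
- The more "peaked" or concentrated a distribution, the lower its entropy

Entropies:
  H(A) = 0.6132 bits
  H(B) = 2.0000 bits
  H(C) = 1.9456 bits

Ranking: B > C > A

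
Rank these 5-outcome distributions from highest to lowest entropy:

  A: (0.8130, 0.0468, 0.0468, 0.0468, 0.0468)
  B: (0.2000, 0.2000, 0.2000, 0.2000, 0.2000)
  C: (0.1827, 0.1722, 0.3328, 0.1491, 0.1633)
B > C > A

Key insight: Entropy is maximized by uniform distributions and minimized by concentrated distributions.

- Uniform distributions have maximum entropy log₂(5) = 2.3219 bits
- The more "peaked" or concentrated a distribution, the lower its entropy

Entropies:
  H(A) = 1.0692 bits
  H(B) = 2.3219 bits
  H(C) = 2.2495 bits

Ranking: B > C > A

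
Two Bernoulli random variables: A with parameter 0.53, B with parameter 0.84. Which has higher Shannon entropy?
A

For binary distributions, entropy is maximized at p=0.5 and decreases as p moves toward 0 or 1.

H(A) = H(0.53) = 0.9974 bits
H(B) = H(0.84) = 0.6343 bits

Distribution A (p=0.53) is closer to uniform (p=0.5), so it has higher entropy.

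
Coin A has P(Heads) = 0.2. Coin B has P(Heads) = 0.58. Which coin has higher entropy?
B

For binary distributions, entropy is maximized at p=0.5 and decreases as p moves toward 0 or 1.

H(A) = H(0.2) = 0.7219 bits
H(B) = H(0.58) = 0.9815 bits

Distribution B (p=0.58) is closer to uniform (p=0.5), so it has higher entropy.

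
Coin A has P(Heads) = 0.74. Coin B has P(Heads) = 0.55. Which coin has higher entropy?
B

For binary distributions, entropy is maximized at p=0.5 and decreases as p moves toward 0 or 1.

H(A) = H(0.74) = 0.8267 bits
H(B) = H(0.55) = 0.9928 bits

Distribution B (p=0.55) is closer to uniform (p=0.5), so it has higher entropy.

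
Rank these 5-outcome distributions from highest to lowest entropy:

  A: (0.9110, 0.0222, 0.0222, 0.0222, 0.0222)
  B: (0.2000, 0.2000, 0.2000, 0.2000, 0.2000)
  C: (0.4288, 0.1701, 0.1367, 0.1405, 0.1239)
B > C > A

Key insight: Entropy is maximized by uniform distributions and minimized by concentrated distributions.

- Uniform distributions have maximum entropy log₂(5) = 2.3219 bits
- The more "peaked" or concentrated a distribution, the lower its entropy

Entropies:
  H(A) = 0.6111 bits
  H(B) = 2.3219 bits
  H(C) = 2.1221 bits

Ranking: B > C > A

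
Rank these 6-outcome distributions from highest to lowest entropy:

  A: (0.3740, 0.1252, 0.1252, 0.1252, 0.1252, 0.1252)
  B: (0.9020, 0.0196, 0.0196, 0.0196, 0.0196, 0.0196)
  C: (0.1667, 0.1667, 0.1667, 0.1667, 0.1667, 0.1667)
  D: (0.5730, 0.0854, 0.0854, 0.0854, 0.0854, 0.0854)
C > A > D > B

Key insight: Entropy is maximized by uniform distributions and minimized by concentrated distributions.

Entropies:
  H(A) = 2.4072 bits
  H(B) = 0.6902 bits
  H(C) = 2.5850 bits
  H(D) = 1.9760 bits

Ranking: C > A > D > B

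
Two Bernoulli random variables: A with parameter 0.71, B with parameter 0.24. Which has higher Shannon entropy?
A

For binary distributions, entropy is maximized at p=0.5 and decreases as p moves toward 0 or 1.

H(A) = H(0.71) = 0.8687 bits
H(B) = H(0.24) = 0.7950 bits

Distribution A (p=0.71) is closer to uniform (p=0.5), so it has higher entropy.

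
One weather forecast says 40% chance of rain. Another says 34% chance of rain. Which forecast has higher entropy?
40% forecast

Treat each forecast as a Bernoulli distribution. Binary entropy is maximized at p=0.5 and falls off symmetrically toward 0 or 1. The 40% forecast is closer to 50%, so it is more uncertain. H(40%) ≈ 0.971 bits, H(34%) ≈ 0.925 bits.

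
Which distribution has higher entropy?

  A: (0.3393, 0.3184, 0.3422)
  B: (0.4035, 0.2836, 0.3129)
A

Both distributions are close to uniform, making this a harder comparison.

H(A) = 1.5842 bits
H(B) = 1.5684 bits

The distribution closer to uniform has higher entropy.
Answer: A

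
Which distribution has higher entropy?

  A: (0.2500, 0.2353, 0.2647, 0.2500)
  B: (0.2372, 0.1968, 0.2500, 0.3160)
A

Both distributions are close to uniform, making this a harder comparison.

H(A) = 1.9988 bits
H(B) = 1.9791 bits

The distribution closer to uniform has higher entropy.
Answer: A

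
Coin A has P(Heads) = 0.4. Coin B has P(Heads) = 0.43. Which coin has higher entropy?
B

For binary distributions, entropy is maximized at p=0.5 and decreases as p moves toward 0 or 1.

H(A) = H(0.4) = 0.9710 bits
H(B) = H(0.43) = 0.9858 bits

Distribution B (p=0.43) is closer to uniform (p=0.5), so it has higher entropy.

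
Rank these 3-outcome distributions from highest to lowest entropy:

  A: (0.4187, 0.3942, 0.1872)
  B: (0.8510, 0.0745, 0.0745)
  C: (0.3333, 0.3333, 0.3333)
C > A > B

Key insight: Entropy is maximized by uniform distributions and minimized by concentrated distributions.

- Uniform distributions have maximum entropy log₂(3) = 1.5850 bits
- The more "peaked" or concentrated a distribution, the lower its entropy

Entropies:
  H(A) = 1.5078 bits
  H(B) = 0.7563 bits
  H(C) = 1.5850 bits

Ranking: C > A > B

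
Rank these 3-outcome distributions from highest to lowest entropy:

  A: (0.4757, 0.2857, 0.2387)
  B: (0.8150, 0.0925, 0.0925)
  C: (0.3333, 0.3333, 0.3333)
C > A > B

Key insight: Entropy is maximized by uniform distributions and minimized by concentrated distributions.

- Uniform distributions have maximum entropy log₂(3) = 1.5850 bits
- The more "peaked" or concentrated a distribution, the lower its entropy

Entropies:
  H(A) = 1.5196 bits
  H(B) = 0.8759 bits
  H(C) = 1.5850 bits

Ranking: C > A > B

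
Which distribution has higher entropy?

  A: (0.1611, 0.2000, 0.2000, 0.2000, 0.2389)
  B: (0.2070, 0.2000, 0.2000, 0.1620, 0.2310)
B

Both distributions are close to uniform, making this a harder comparison.

H(A) = 2.3110 bits
H(B) = 2.3129 bits

The distribution closer to uniform has higher entropy.
Answer: B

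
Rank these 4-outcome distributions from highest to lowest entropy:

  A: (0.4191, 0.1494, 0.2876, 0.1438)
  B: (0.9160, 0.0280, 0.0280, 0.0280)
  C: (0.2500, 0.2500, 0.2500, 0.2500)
C > A > B

Key insight: Entropy is maximized by uniform distributions and minimized by concentrated distributions.

- Uniform distributions have maximum entropy log₂(4) = 2.0000 bits
- The more "peaked" or concentrated a distribution, the lower its entropy

Entropies:
  H(A) = 1.8550 bits
  H(B) = 0.5493 bits
  H(C) = 2.0000 bits

Ranking: C > A > B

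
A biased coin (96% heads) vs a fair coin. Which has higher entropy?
Fair coin

The fair coin is uniform (p=0.5), maximizing binary entropy at 1 bit. The biased coin has H(0.96) ≈ 0.242 bits — its outcome is more predictable, so its entropy is lower.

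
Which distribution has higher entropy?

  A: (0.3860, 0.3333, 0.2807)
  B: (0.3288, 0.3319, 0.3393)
B

Both distributions are close to uniform, making this a harder comparison.

H(A) = 1.5729 bits
H(B) = 1.5848 bits

The distribution closer to uniform has higher entropy.
Answer: B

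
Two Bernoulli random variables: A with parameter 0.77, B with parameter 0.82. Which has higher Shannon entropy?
A

For binary distributions, entropy is maximized at p=0.5 and decreases as p moves toward 0 or 1.

H(A) = H(0.77) = 0.7780 bits
H(B) = H(0.82) = 0.6801 bits

Distribution A (p=0.77) is closer to uniform (p=0.5), so it has higher entropy.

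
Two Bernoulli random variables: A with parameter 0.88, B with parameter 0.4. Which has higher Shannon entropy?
B

For binary distributions, entropy is maximized at p=0.5 and decreases as p moves toward 0 or 1.

H(A) = H(0.88) = 0.5294 bits
H(B) = H(0.4) = 0.9710 bits

Distribution B (p=0.4) is closer to uniform (p=0.5), so it has higher entropy.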